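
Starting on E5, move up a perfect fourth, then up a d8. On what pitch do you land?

Ab6

E5 up a perfect fourth → A5 (5 semitones).
Up a diminished octave from A5: Ab6 (11 semitones up).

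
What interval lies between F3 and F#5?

F to F is the same letter name, plus 2 octaves: a fifteenth.
A perfect fifteenth would be 24 semitones; F3 to F#5 is 25, one semitone wider, so the interval is augmented.
(Equivalently, a compound augmented octave: an augmented octave plus an octave.)

A15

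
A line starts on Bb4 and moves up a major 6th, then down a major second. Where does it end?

F5

A major sixth up from Bb4 is G5.
A major second down from G5 is F5.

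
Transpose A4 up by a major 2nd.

Counting two letter names up from A lands on B.
A major second is 2 semitones; 2 semitones up from A4 gives B4.

B4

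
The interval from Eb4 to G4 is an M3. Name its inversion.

minor sixth

The rule of nine gives the new number: 9 − 3 = 6, so a third becomes a sixth.
Quality inverts too: major becomes minor. That makes the inversion a minor sixth.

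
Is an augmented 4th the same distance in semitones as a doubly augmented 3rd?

Both span 6 semitones: an augmented fourth and a doubly augmented third are the same chromatic distance.

Yes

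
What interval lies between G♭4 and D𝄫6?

G to D spans five letter names (G-A-B-C-D), plus an octave, so the interval is some kind of twelfth.
Gb4 to Dbb6 spans 18 semitones — one semitone narrower than the perfect twelfth (19) — giving a diminished twelfth.
(Equivalently, a compound diminished fifth: a diminished fifth plus an octave.)

diminished 12th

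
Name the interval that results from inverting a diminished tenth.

First reduce the compound diminished tenth to its simple form, a diminished third.
Interval numbers invert to sum to nine: 3 + 6 = 9, so a third inverts to a sixth.
And diminished becomes augmented under inversion, so we get an augmented sixth.

augmented sixth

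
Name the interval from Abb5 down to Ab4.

d8

Descending from Abb5 to Ab4 is the same interval as ascending Ab4 to Abb5.
A to A is the same letter name, plus an octave — that makes it an octave of some quality.
Ab4 to Abb5 spans 11 semitones — one semitone narrower than the perfect octave (12) — giving a diminished octave.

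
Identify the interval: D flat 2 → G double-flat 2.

diminished fourth

D to G spans four letter names (D-E-F-G), so the interval is some kind of fourth.
Db2 to Gbb2 spans 4 semitones — one semitone narrower than the perfect fourth (5) — giving a diminished fourth.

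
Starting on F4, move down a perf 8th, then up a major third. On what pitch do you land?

A3

F4 down a perfect octave → F3 (12 semitones).
Up a major third from F3: A3 (4 semitones up).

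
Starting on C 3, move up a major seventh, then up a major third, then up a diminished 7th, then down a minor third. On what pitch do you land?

C3 up a major seventh → B3 (11 semitones).
A major third up from B3 is D#4.
Up a diminished seventh from D#4: C5 (9 semitones up).
A minor third down from C5 is A4.

A 4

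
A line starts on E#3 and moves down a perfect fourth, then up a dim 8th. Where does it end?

E#3 down a perfect fourth → B#2 (5 semitones).
A diminished octave up from B#2 is B3.

B3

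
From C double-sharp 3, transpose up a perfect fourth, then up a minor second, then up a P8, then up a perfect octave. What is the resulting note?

Up a perfect fourth from C##3: F##3 (5 semitones up).
A minor second up from F##3 is G#3.
A perfect octave up from G#3 is G#4.
Up a perfect octave from G#4: G#5 (12 semitones up).

G sharp 5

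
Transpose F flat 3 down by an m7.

G flat 2

The seventh takes the letter from F down to G.
Moving 10 semitones down from Fb3 (the size of a minor seventh) reaches Gb2.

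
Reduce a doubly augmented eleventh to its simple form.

Subtracting seven from the interval number removes an octave: 11 − 7 = 4.
So a doubly augmented eleventh is an octave plus a doubly augmented fourth. The quality is unchanged.

doubly augmented 4th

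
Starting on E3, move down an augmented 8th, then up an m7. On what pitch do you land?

Db3

E3 down an augmented octave → Eb2 (13 semitones).
Up a minor seventh from Eb2: Db3 (10 semitones up).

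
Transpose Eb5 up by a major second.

Counting two letter names up from E lands on F.
A major second spans 2 semitones, so from Eb5 the target pitch is F5.

F5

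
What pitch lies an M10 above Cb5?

Eb6

The tenth's letter: C up three letter names plus an octave → E.
Moving 16 semitones up from Cb5 (the size of a major tenth) reaches Eb6.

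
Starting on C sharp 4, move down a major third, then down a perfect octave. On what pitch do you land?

A major third down from C#4 is A3.
Down a perfect octave from A3: A2 (12 semitones down).

A 2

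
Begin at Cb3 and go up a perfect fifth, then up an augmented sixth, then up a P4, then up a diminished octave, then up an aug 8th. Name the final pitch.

A6

A perfect fifth up from Cb3 is Gb3.
Up an augmented sixth from Gb3: E4 (10 semitones up).
E4 up a perfect fourth → A4 (5 semitones).
A4 up a diminished octave → Ab5 (11 semitones).
Ab5 up an augmented octave → A6 (13 semitones).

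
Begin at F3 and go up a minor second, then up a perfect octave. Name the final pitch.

Gb4

Up a minor second from F3: Gb3 (1 semitone up).
Up a perfect octave from Gb3: Gb4 (12 semitones up).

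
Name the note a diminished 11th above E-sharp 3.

Four letters up from E (plus an octave) reaches A.
Moving 16 semitones up from E#3 (the size of a diminished eleventh) reaches A4.

A 4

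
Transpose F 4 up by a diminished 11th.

Counting four letter names plus an octave up from F lands on B.
Moving 16 semitones up from F4 (the size of a diminished eleventh) reaches Bbb5.

B-double-flat 5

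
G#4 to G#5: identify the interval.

G to G is the same letter name, plus an octave — that makes it an octave of some quality.
G#4 to G#5 is 12 semitones, matching the perfect octave exactly, so the quality is perfect.

perfect 8th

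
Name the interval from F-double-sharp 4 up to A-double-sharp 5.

major tenth

F to A spans three letter names (F-G-A), plus an octave, so the interval is some kind of tenth.
The major tenth spans 16 semitones, and F##4 to A##5 is exactly 16 semitones — so this is a major tenth.
(Equivalently, a compound major third: a major third plus an octave.)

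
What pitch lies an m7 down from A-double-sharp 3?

B-double-sharp 2

Counting seven letter names down from A lands on B.
A minor seventh is 10 semitones; 10 semitones down from A##3 gives B##2.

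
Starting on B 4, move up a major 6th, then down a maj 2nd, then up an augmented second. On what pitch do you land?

Up a major sixth from B4: G#5 (9 semitones up).
Down a major second from G#5: F#5 (2 semitones down).
An augmented second up from F#5 is G##5.

G double-sharp 5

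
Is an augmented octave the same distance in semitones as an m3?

No

13 semitones (augmented octave) vs 3 semitones (minor third): not equal.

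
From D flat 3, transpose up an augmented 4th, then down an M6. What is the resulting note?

An augmented fourth up from Db3 is G3.
A major sixth down from G3 is Bb2.

B flat 2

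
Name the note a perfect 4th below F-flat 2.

C-flat 2

The fourth takes the letter from F down to C.
Moving 5 semitones down from Fb2 (the size of a perfect fourth) reaches Cb2.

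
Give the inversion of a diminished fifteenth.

First reduce the compound diminished fifteenth to its simple form, a diminished octave.
The rule of nine gives the new number: 9 − 8 = 1, so an octave becomes a unison.
And diminished becomes augmented under inversion, so we get an augmented unison.

A1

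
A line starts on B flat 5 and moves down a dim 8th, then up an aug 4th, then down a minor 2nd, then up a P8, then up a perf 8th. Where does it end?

D double-sharp 7

Bb5 down a diminished octave → B4 (11 semitones).
An augmented fourth up from B4 is E#5.
E#5 down a minor second → D##5 (1 semitone).
D##5 up a perfect octave → D##6 (12 semitones).
D##6 up a perfect octave → D##7 (12 semitones).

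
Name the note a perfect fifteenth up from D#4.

The letter stays D (same as the start), shifted two octaves up.
A perfect fifteenth spans 24 semitones, so from D#4 the target pitch is D#6.

D#6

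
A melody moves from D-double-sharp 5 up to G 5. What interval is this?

doubly diminished fourth

D to G spans four letter names (D-E-F-G), so the interval is some kind of fourth.
A perfect fourth would be 5 semitones; D##5 to G5 is 3, two semitones narrower, so the interval is doubly diminished.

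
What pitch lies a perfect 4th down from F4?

C4

Counting four letter names down from F lands on C.
Moving 5 semitones down from F4 (the size of a perfect fourth) reaches C4.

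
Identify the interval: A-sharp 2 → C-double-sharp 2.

minor 6th

Descending from A#2 to C##2 is the same interval as ascending C##2 to A#2.
C to A spans six letter names (C-D-E-F-G-A): a sixth.
At 8 semitones, C##2→A#2 falls one short of a major sixth: minor.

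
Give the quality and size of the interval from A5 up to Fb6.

diminished sixth

A to F spans six letter names (A-B-C-D-E-F) — that makes it a sixth of some quality.
A5 to Fb6 spans 7 semitones — two semitones narrower than the major sixth (9) — giving a diminished sixth.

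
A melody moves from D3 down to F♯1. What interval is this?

minor thirteenth

Descending from D3 to F#1 is the same interval as ascending F#1 to D3.
F to D spans six letter names (F-G-A-B-C-D), plus an octave — that makes it a thirteenth of some quality.
A major thirteenth would be 21 semitones, but F#1 to D3 is 20 — one semitone narrower, making it a minor thirteenth.
(Equivalently, a compound minor sixth: a minor sixth plus an octave.)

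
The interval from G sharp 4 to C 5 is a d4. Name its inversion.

The rule of nine gives the new number: 9 − 4 = 5, so a fourth becomes a fifth.
Quality inverts too: diminished becomes augmented. That makes the inversion an augmented fifth.

A5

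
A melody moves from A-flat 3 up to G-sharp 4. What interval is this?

A7

A to G spans seven letter names (A-B-C-D-E-F-G) — that makes it a seventh of some quality.
Ab3 to G#4 spans 12 semitones — one semitone wider than the major seventh (11) — giving an augmented seventh.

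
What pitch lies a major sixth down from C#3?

Counting six letter names down from C lands on E.
A major sixth is 9 semitones; 9 semitones down from C#3 gives E2.

E2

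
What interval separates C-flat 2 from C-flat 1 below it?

Descending from Cb2 to Cb1 is the same interval as ascending Cb1 to Cb2.
C to C is the same letter name, plus an octave: an octave.
Counting semitones, Cb1→Cb2 is 12, which is the perfect octave.

P8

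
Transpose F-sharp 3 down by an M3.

Counting three letter names down from F lands on D.
A major third is 4 semitones; 4 semitones down from F#3 gives D3.

D 3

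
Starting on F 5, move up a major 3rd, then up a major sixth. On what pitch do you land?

F sharp 6

A major third up from F5 is A5.
A5 up a major sixth → F#6 (9 semitones).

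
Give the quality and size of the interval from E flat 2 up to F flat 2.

m2

E to F spans two letter names (E-F), so the interval is some kind of second.
At 1 semitone, Eb2→Fb2 falls one short of a major second: minor.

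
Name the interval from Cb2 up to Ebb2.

C to E spans three letter names (C-D-E) — that makes it a third of some quality.
A major third would be 4 semitones, but Cb2 to Ebb2 is 3 — one semitone narrower, making it a minor third.

m3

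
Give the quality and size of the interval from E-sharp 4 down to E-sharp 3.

Descending from E#4 to E#3 is the same interval as ascending E#3 to E#4.
E to E is the same letter name, plus an octave — that makes it an octave of some quality.
Counting semitones, E#3→E#4 is 12, which is the perfect octave.

perfect octave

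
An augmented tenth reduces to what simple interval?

A3

Take out an octave (7 from the number): 10 − 7 = 3.
That makes an augmented tenth a compound augmented third — an octave plus an augmented third.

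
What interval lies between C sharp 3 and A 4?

m13

C to A spans six letter names (C-D-E-F-G-A), plus an octave, so the interval is some kind of thirteenth.
C#3 to A4 is 20 semitones, a half step short of the major thirteenth (21), so this is minor.
(Equivalently, a compound minor sixth: a minor sixth plus an octave.)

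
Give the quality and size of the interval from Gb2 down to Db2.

perfect fourth

Descending from Gb2 to Db2 is the same interval as ascending Db2 to Gb2.
D to G spans four letter names (D-E-F-G), so the interval is some kind of fourth.
The perfect fourth spans 5 semitones, and Db2 to Gb2 is exactly 5 semitones — so this is a perfect fourth.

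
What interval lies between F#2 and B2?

P4

F to B spans four letter names (F-G-A-B), so the interval is some kind of fourth.
The perfect fourth spans 5 semitones, and F#2 to B2 is exactly 5 semitones — so this is a perfect fourth.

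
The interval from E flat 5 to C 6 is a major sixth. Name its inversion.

m3

Interval numbers invert to sum to nine: 6 + 3 = 9, so a sixth inverts to a third.
Quality inverts too: major becomes minor. That makes the inversion a minor third.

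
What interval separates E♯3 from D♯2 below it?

Descending from E#3 to D#2 is the same interval as ascending D#2 to E#3.
D to E spans two letter names (D-E), plus an octave — that makes it a ninth of some quality.
Counting semitones, D#2→E#3 is 14, which is the major ninth.
(Equivalently, a compound major second: a major second plus an octave.)

major 9th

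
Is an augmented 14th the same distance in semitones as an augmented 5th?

An augmented fourteenth spans 24 semitones; an augmented fifth spans 8 semitones. They differ by 16.

No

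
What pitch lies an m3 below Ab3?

F3

Counting three letter names down from A lands on F.
A minor third spans 3 semitones, so from Ab3 the target pitch is F3.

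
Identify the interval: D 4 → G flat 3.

Descending from D4 to Gb3 is the same interval as ascending Gb3 to D4.
G to D spans five letter names (G-A-B-C-D), so the interval is some kind of fifth.
Gb3 to D4 spans 8 semitones — one semitone wider than the perfect fifth (7) — giving an augmented fifth.

A5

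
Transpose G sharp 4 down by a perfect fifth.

The fifth takes the letter from G down to C.
A perfect fifth is 7 semitones; 7 semitones down from G#4 gives C#4.

C sharp 4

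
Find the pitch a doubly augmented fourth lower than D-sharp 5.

A-flat 4

Counting four letter names down from D lands on A.
A doubly augmented fourth is 7 semitones; 7 semitones down from D#5 gives Ab4.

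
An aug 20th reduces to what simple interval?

Subtracting seven from the interval number removes an octave: 20 − 14 = 6.
That makes an augmented twentieth a compound augmented sixth — 2 octaves plus an augmented sixth.

augmented sixth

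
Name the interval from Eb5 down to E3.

Descending from Eb5 to E3 is the same interval as ascending E3 to Eb5.
E to E is the same letter name, plus 2 octaves, so the interval is some kind of fifteenth.
The perfect fifteenth is 24 semitones; here we have 23, one semitone narrower: diminished.
(Equivalently, a compound diminished octave: a diminished octave plus an octave.)

diminished fifteenth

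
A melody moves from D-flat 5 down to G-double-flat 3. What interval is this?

augmented 12th

Descending from Db5 to Gbb3 is the same interval as ascending Gbb3 to Db5.
G to D spans five letter names (G-A-B-C-D), plus an octave — that makes it a twelfth of some quality.
A perfect twelfth would be 19 semitones; Gbb3 to Db5 is 20, one semitone wider, so the interval is augmented.
(Equivalently, a compound augmented fifth: an augmented fifth plus an octave.)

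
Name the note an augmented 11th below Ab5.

The eleventh's letter: A down four letter names plus an octave → E.
An augmented eleventh is 18 semitones; 18 semitones down from Ab5 gives Ebb4.

Ebb4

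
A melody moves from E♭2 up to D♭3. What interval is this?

E to D spans seven letter names (E-F-G-A-B-C-D), so the interval is some kind of seventh.
A major seventh would be 11 semitones, but Eb2 to Db3 is 10 — one semitone narrower, making it a minor seventh.

minor seventh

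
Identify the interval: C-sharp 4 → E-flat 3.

augmented sixth

Descending from C#4 to Eb3 is the same interval as ascending Eb3 to C#4.
E to C spans six letter names (E-F-G-A-B-C): a sixth.
The major sixth is 9 semitones; here we have 10, one semitone wider: augmented.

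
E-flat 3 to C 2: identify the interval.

Descending from Eb3 to C2 is the same interval as ascending C2 to Eb3.
C to E spans three letter names (C-D-E), plus an octave: a tenth.
A major tenth would be 16 semitones, but C2 to Eb3 is 15 — one semitone narrower, making it a minor tenth.
(Equivalently, a compound minor third: a minor third plus an octave.)

minor tenth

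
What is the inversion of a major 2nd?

minor seventh

Inverted interval numbers add to nine, so a second pairs with a seventh (2 + 7 = 9).
Quality inverts too: major becomes minor. That makes the inversion a minor seventh.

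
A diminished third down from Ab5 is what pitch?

Three letter names down from A: F.
Moving 2 semitones down from Ab5 (the size of a diminished third) reaches F#5.

F#5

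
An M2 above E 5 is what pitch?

Counting two letter names up from E lands on F.
A major second is 2 semitones; 2 semitones up from E5 gives F#5.

F sharp 5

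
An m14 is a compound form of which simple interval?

Subtracting seven from the interval number removes an octave: 14 − 7 = 7.
That makes a minor fourteenth a compound minor seventh — an octave plus a minor seventh.

minor 7th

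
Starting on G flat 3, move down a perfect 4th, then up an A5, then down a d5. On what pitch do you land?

D sharp 3

Down a perfect fourth from Gb3: Db3 (5 semitones down).
An augmented fifth up from Db3 is A3.
A diminished fifth down from A3 is D#3.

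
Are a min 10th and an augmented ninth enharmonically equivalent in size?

Yes

Both span 15 semitones: a minor tenth and an augmented ninth are the same chromatic distance.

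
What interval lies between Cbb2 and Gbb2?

P5

C to G spans five letter names (C-D-E-F-G): a fifth.
Cbb2 to Gbb2 is 7 semitones, matching the perfect fifth exactly, so the quality is perfect.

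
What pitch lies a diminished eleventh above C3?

Fb4

Four letters up from C (plus an octave) reaches F.
A diminished eleventh is 16 semitones; 16 semitones up from C3 gives Fb4.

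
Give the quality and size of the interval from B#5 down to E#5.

perfect fifth

Descending from B#5 to E#5 is the same interval as ascending E#5 to B#5.
E to B spans five letter names (E-F-G-A-B) — that makes it a fifth of some quality.
The perfect fifth spans 7 semitones, and E#5 to B#5 is exactly 7 semitones — so this is a perfect fifth.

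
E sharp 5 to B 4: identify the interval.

Descending from E#5 to B4 is the same interval as ascending B4 to E#5.
B to E spans four letter names (B-C-D-E), so the interval is some kind of fourth.
B4 to E#5 spans 6 semitones — one semitone wider than the perfect fourth (5) — giving an augmented fourth.

augmented fourth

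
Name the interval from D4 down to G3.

P5

Descending from D4 to G3 is the same interval as ascending G3 to D4.
G to D spans five letter names (G-A-B-C-D): a fifth.
The perfect fifth spans 7 semitones, and G3 to D4 is exactly 7 semitones — so this is a perfect fifth.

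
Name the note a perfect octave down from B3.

The letter stays B (same as the start), shifted an octave down.
A perfect octave spans 12 semitones, so from B3 the target pitch is B2.

B2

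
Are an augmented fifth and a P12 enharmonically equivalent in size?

An augmented fifth spans 8 semitones; a perfect twelfth spans 19 semitones. They differ by 11.

No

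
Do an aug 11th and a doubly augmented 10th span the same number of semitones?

Both span 18 semitones: an augmented eleventh and a doubly augmented tenth are the same chromatic distance.

Yes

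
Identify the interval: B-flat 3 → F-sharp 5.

B to F spans five letter names (B-C-D-E-F), plus an octave: a twelfth.
The perfect twelfth is 19 semitones; here we have 20, one semitone wider: augmented.
(Equivalently, a compound augmented fifth: an augmented fifth plus an octave.)

augmented twelfth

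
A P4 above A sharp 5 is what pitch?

Four letter names up from A: D.
A perfect fourth spans 5 semitones, so from A#5 the target pitch is D#6.

D sharp 6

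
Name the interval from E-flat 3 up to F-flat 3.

E to F spans two letter names (E-F), so the interval is some kind of second.
Eb3 to Fb3 is 1 semitone, a half step short of the major second (2), so this is minor.

minor 2nd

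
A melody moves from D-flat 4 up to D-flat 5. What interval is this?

D to D is the same letter name, plus an octave, so the interval is some kind of octave.
Db4 to Db5 is 12 semitones, matching the perfect octave exactly, so the quality is perfect.

perfect octave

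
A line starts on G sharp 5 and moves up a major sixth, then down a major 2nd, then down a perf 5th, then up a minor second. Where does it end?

A 5

G#5 up a major sixth → E#6 (9 semitones).
A major second down from E#6 is D#6.
D#6 down a perfect fifth → G#5 (7 semitones).
A minor second up from G#5 is A5.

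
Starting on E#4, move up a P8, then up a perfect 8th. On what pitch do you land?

E#4 up a perfect octave → E#5 (12 semitones).
A perfect octave up from E#5 is E#6.

E#6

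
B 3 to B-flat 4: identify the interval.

d8

B to B is the same letter name, plus an octave: an octave.
B3 to Bb4 spans 11 semitones — one semitone narrower than the perfect octave (12) — giving a diminished octave.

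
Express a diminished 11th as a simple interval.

Each octave removed subtracts seven from the number: 11 − 7 = 4.
So a diminished eleventh is an octave plus a diminished fourth. The quality is unchanged.

diminished 4th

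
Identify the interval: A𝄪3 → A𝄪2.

Descending from A##3 to A##2 is the same interval as ascending A##2 to A##3.
A to A is the same letter name, plus an octave: an octave.
A##2 to A##3 is 12 semitones, matching the perfect octave exactly, so the quality is perfect.

perfect octave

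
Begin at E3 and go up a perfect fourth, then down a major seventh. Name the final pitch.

Bb2

Up a perfect fourth from E3: A3 (5 semitones up).
A3 down a major seventh → Bb2 (11 semitones).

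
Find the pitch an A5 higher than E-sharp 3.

Counting five letter names up from E lands on B.
Moving 8 semitones up from E#3 (the size of an augmented fifth) reaches B##3.

B-double-sharp 3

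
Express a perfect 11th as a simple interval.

Take out an octave (7 from the number): 11 − 7 = 4.
That makes a perfect eleventh a compound perfect fourth — an octave plus a perfect fourth.

perfect fourth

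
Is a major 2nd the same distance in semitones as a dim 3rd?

Yes

A major second spans 2 semitones, and a diminished third also spans 2 semitones — they're enharmonic.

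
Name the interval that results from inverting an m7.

Inverted interval numbers add to nine, so a seventh pairs with a second (7 + 2 = 9).
Quality inverts too: minor becomes major. That makes the inversion a major second.

major 2nd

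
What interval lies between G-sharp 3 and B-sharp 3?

major third

G to B spans three letter names (G-A-B): a third.
Counting semitones, G#3→B#3 is 4, which is the major third.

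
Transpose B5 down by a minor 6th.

D#5

Six letter names down from B: D.
A minor sixth spans 8 semitones, so from B5 the target pitch is D#5.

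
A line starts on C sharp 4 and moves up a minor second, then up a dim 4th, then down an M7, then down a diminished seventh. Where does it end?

Up a minor second from C#4: D4 (1 semitone up).
D4 up a diminished fourth → Gb4 (4 semitones).
Down a major seventh from Gb4: Abb3 (11 semitones down).
Down a diminished seventh from Abb3: Bb2 (9 semitones down).

B flat 2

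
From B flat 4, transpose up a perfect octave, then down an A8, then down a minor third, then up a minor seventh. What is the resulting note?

F flat 5

Bb4 up a perfect octave → Bb5 (12 semitones).
Bb5 down an augmented octave → Bbb4 (13 semitones).
Bbb4 down a minor third → Gb4 (3 semitones).
A minor seventh up from Gb4 is Fb5.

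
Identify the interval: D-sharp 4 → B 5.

D to B spans six letter names (D-E-F-G-A-B), plus an octave — that makes it a thirteenth of some quality.
D#4 to B5 is 20 semitones, a half step short of the major thirteenth (21), so this is minor.
(Equivalently, a compound minor sixth: a minor sixth plus an octave.)

m13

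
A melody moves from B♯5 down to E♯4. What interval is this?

perfect twelfth

Descending from B#5 to E#4 is the same interval as ascending E#4 to B#5.
E to B spans five letter names (E-F-G-A-B), plus an octave — that makes it a twelfth of some quality.
The perfect twelfth spans 19 semitones, and E#4 to B#5 is exactly 19 semitones — so this is a perfect twelfth.
(Equivalently, a compound perfect fifth: a perfect fifth plus an octave.)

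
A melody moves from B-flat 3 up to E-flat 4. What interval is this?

B to E spans four letter names (B-C-D-E), so the interval is some kind of fourth.
The perfect fourth spans 5 semitones, and Bb3 to Eb4 is exactly 5 semitones — so this is a perfect fourth.

perfect fourth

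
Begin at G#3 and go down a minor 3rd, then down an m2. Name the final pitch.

D##3

Down a minor third from G#3: E#3 (3 semitones down).
E#3 down a minor second → D##3 (1 semitone).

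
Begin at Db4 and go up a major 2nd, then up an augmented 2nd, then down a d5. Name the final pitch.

B#3

Up a major second from Db4: Eb4 (2 semitones up).
Up an augmented second from Eb4: F#4 (3 semitones up).
A diminished fifth down from F#4 is B#3.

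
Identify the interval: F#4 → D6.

minor 13th

F to D spans six letter names (F-G-A-B-C-D), plus an octave: a thirteenth.
F#4 to D6 is 20 semitones, a half step short of the major thirteenth (21), so this is minor.
(Equivalently, a compound minor sixth: a minor sixth plus an octave.)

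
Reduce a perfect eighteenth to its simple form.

P4

Each octave removed subtracts seven from the number: 18 − 14 = 4.
So a perfect eighteenth is 2 octaves plus a perfect fourth. The quality is unchanged.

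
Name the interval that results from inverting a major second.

Interval numbers invert to sum to nine: 2 + 7 = 9, so a second inverts to a seventh.
Quality inverts too: major becomes minor. That makes the inversion a minor seventh.

m7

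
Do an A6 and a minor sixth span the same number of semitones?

An augmented sixth spans 10 semitones; a minor sixth spans 8 semitones. They differ by 2.

No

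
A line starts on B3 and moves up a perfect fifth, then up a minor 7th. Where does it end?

E5

Up a perfect fifth from B3: F#4 (7 semitones up).
A minor seventh up from F#4 is E5.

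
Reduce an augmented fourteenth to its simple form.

Each octave removed subtracts seven from the number: 14 − 7 = 7.
So an augmented fourteenth is an octave plus an augmented seventh. The quality is unchanged.

A7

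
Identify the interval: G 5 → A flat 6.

G to A spans two letter names (G-A), plus an octave: a ninth.
At 13 semitones, G5→Ab6 falls one short of a major ninth: minor.
(Equivalently, a compound minor second: a minor second plus an octave.)

m9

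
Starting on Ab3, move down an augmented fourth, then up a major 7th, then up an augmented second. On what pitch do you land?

Down an augmented fourth from Ab3: Ebb3 (6 semitones down).
A major seventh up from Ebb3 is Db4.
Db4 up an augmented second → E4 (3 semitones).

E4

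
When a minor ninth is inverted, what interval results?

major seventh

First reduce the compound minor ninth to its simple form, a minor second.
Interval numbers invert to sum to nine: 2 + 7 = 9, so a second inverts to a seventh.
And minor becomes major under inversion, so we get a major seventh.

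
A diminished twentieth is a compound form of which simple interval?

Take out 2 octaves (14 from the number): 20 − 14 = 6.
Quality carries through unchanged, so the simple form is a diminished sixth.

diminished 6th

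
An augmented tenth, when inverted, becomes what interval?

First reduce the compound augmented tenth to its simple form, an augmented third.
Inverted interval numbers add to nine, so a third pairs with a sixth (3 + 6 = 9).
And augmented becomes diminished under inversion, so we get a diminished sixth.

diminished 6th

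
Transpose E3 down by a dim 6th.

The sixth takes the letter from E down to G.
A diminished sixth spans 7 semitones, so from E3 the target pitch is G##2.

G##2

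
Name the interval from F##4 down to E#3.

major 9th

Descending from F##4 to E#3 is the same interval as ascending E#3 to F##4.
E to F spans two letter names (E-F), plus an octave — that makes it a ninth of some quality.
E#3 to F##4 is 14 semitones, matching the major ninth exactly, so the quality is major.
(Equivalently, a compound major second: a major second plus an octave.)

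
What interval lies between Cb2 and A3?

augmented 13th

C to A spans six letter names (C-D-E-F-G-A), plus an octave, so the interval is some kind of thirteenth.
Cb2 to A3 spans 22 semitones — one semitone wider than the major thirteenth (21) — giving an augmented thirteenth.
(Equivalently, a compound augmented sixth: an augmented sixth plus an octave.)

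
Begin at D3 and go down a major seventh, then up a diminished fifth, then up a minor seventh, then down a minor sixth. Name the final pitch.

A major seventh down from D3 is Eb2.
A diminished fifth up from Eb2 is Bbb2.
Up a minor seventh from Bbb2: Abb3 (10 semitones up).
A minor sixth down from Abb3 is Cb3.

Cb3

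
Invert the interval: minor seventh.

Inverted interval numbers add to nine, so a seventh pairs with a second (7 + 2 = 9).
Quality inverts too: minor becomes major. That makes the inversion a major second.

major 2nd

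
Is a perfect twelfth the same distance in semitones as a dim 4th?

No

A perfect twelfth is 19 semitones but a diminished fourth is 4 semitones — different sizes.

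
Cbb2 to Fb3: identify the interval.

C to F spans four letter names (C-D-E-F), plus an octave, so the interval is some kind of eleventh.
Cbb2 to Fb3 spans 18 semitones — one semitone wider than the perfect eleventh (17) — giving an augmented eleventh.
(Equivalently, a compound augmented fourth: an augmented fourth plus an octave.)

A11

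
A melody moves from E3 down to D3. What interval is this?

major 2nd

Descending from E3 to D3 is the same interval as ascending D3 to E3.
D to E spans two letter names (D-E) — that makes it a second of some quality.
The major second spans 2 semitones, and D3 to E3 is exactly 2 semitones — so this is a major second.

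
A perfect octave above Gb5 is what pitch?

The letter stays G (same as the start), shifted an octave up.
A perfect octave is 12 semitones; 12 semitones up from Gb5 gives Gb6.

Gb6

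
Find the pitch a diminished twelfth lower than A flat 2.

D 1

Five letters down from A (plus an octave) reaches D.
A diminished twelfth spans 18 semitones, so from Ab2 the target pitch is D1.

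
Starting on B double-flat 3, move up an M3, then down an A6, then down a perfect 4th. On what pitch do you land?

Bbb3 up a major third → Db4 (4 semitones).
An augmented sixth down from Db4 is Fbb3.
Down a perfect fourth from Fbb3: Cbb3 (5 semitones down).

C double-flat 3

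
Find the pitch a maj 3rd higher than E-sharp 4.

G-double-sharp 4

Three letter names up from E: G.
A major third is 4 semitones; 4 semitones up from E#4 gives G##4.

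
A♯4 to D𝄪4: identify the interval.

Descending from A#4 to D##4 is the same interval as ascending D##4 to A#4.
D to A spans five letter names (D-E-F-G-A): a fifth.
D##4 to A#4 spans 6 semitones — one semitone narrower than the perfect fifth (7) — giving a diminished fifth.

diminished fifth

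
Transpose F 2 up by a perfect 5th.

C 3

Five letter names up from F: C.
A perfect fifth is 7 semitones; 7 semitones up from F2 gives C3.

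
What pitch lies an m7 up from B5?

Seven letter names up from B: A.
Moving 10 semitones up from B5 (the size of a minor seventh) reaches A6.

A6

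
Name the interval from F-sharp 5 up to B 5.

F to B spans four letter names (F-G-A-B): a fourth.
Counting semitones, F#5→B5 is 5, which is the perfect fourth.

P4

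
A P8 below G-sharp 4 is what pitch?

For an octave the letter name doesn't change: still G, an octave down.
A perfect octave is 12 semitones; 12 semitones down from G#4 gives G#3.

G-sharp 3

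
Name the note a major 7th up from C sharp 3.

Counting seven letter names up from C lands on B.
A major seventh is 11 semitones; 11 semitones up from C#3 gives B#3.

B sharp 3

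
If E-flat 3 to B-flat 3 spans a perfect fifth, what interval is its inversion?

Interval numbers invert to sum to nine: 5 + 4 = 9, so a fifth inverts to a fourth.
The quality also flips — perfect stays perfect — giving a perfect fourth.

perfect fourth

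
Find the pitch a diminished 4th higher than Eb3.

Counting four letter names up from E lands on A.
A diminished fourth is 4 semitones; 4 semitones up from Eb3 gives Abb3.

Abb3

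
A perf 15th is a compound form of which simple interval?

Take out an octave (7 from the number): 15 − 7 = 8.
That makes a perfect fifteenth a compound perfect octave — an octave plus a perfect octave.

perfect 8th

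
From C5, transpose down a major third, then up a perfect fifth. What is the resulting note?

Eb5

A major third down from C5 is Ab4.
Up a perfect fifth from Ab4: Eb5 (7 semitones up).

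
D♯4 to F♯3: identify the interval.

major sixth

Descending from D#4 to F#3 is the same interval as ascending F#3 to D#4.
F to D spans six letter names (F-G-A-B-C-D), so the interval is some kind of sixth.
F#3 to D#4 is 9 semitones, matching the major sixth exactly, so the quality is major.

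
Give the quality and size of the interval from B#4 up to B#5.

B to B is the same letter name, plus an octave, so the interval is some kind of octave.
The perfect octave spans 12 semitones, and B#4 to B#5 is exactly 12 semitones — so this is a perfect octave.

perfect octave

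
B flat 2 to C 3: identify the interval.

major 2nd

B to C spans two letter names (B-C): a second.
The major second spans 2 semitones, and Bb2 to C3 is exactly 2 semitones — so this is a major second.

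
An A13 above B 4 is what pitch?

Counting six letter names plus an octave up from B lands on G.
An augmented thirteenth spans 22 semitones, so from B4 the target pitch is G##6.

G-double-sharp 6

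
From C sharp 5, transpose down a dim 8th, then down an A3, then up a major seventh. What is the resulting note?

C#5 down a diminished octave → C##4 (11 semitones).
An augmented third down from C##4 is A3.
A major seventh up from A3 is G#4.

G sharp 4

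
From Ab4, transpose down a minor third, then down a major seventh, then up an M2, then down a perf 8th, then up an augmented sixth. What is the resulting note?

F#3

A minor third down from Ab4 is F4.
F4 down a major seventh → Gb3 (11 semitones).
Up a major second from Gb3: Ab3 (2 semitones up).
A perfect octave down from Ab3 is Ab2.
An augmented sixth up from Ab2 is F#3.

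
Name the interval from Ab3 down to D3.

Descending from Ab3 to D3 is the same interval as ascending D3 to Ab3.
D to A spans five letter names (D-E-F-G-A) — that makes it a fifth of some quality.
A perfect fifth would be 7 semitones; D3 to Ab3 is 6, one semitone narrower, so the interval is diminished.

d5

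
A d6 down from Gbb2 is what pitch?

Bb1

Counting six letter names down from G lands on B.
A diminished sixth is 7 semitones; 7 semitones down from Gbb2 gives Bb1.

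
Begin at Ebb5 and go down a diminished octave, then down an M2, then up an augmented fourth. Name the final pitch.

G4

A diminished octave down from Ebb5 is Eb4.
Eb4 down a major second → Db4 (2 semitones).
Db4 up an augmented fourth → G4 (6 semitones).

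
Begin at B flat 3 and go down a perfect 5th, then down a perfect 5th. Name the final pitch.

A flat 2

Down a perfect fifth from Bb3: Eb3 (7 semitones down).
A perfect fifth down from Eb3 is Ab2.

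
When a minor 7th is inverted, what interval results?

Interval numbers invert to sum to nine: 7 + 2 = 9, so a seventh inverts to a second.
And minor becomes major under inversion, so we get a major second.

M2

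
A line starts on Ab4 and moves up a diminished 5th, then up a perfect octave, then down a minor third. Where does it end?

Cb6

Ab4 up a diminished fifth → Ebb5 (6 semitones).
Up a perfect octave from Ebb5: Ebb6 (12 semitones up).
A minor third down from Ebb6 is Cb6.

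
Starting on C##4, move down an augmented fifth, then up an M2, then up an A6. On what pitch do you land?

E##4

An augmented fifth down from C##4 is F#3.
A major second up from F#3 is G#3.
G#3 up an augmented sixth → E##4 (10 semitones).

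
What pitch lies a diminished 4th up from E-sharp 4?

A 4

Four letter names up from E: A.
A diminished fourth is 4 semitones; 4 semitones up from E#4 gives A4.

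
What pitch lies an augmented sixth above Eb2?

C#3

Counting six letter names up from E lands on C.
Moving 10 semitones up from Eb2 (the size of an augmented sixth) reaches C#3.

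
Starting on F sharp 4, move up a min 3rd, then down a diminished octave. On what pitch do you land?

A sharp 3

F#4 up a minor third → A4 (3 semitones).
Down a diminished octave from A4: A#3 (11 semitones down).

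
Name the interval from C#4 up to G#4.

perfect fifth

C to G spans five letter names (C-D-E-F-G), so the interval is some kind of fifth.
C#4 to G#4 is 7 semitones, matching the perfect fifth exactly, so the quality is perfect.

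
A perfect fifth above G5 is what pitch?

D6

Counting five letter names up from G lands on D.
A perfect fifth is 7 semitones; 7 semitones up from G5 gives D6.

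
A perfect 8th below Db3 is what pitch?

The letter stays D (same as the start), shifted an octave down.
A perfect octave spans 12 semitones, so from Db3 the target pitch is Db2.

Db2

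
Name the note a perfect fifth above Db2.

Ab2

Counting five letter names up from D lands on A.
A perfect fifth spans 7 semitones, so from Db2 the target pitch is Ab2.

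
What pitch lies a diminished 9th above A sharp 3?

B flat 4

The ninth's letter: A up two letter names plus an octave → B.
A diminished ninth is 12 semitones; 12 semitones up from A#3 gives Bb4.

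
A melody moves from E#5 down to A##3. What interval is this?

diminished twelfth

Descending from E#5 to A##3 is the same interval as ascending A##3 to E#5.
A to E spans five letter names (A-B-C-D-E), plus an octave: a twelfth.
A perfect twelfth would be 19 semitones; A##3 to E#5 is 18, one semitone narrower, so the interval is diminished.
(Equivalently, a compound diminished fifth: a diminished fifth plus an octave.)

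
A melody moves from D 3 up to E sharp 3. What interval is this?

augmented second

D to E spans two letter names (D-E), so the interval is some kind of second.
A major second would be 2 semitones; D3 to E#3 is 3, one semitone wider, so the interval is augmented.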